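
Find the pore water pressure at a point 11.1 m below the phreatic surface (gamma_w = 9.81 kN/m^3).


Using u = gamma_w * h_w
u = 9.81 * 11.1
u = 108.89 kPa


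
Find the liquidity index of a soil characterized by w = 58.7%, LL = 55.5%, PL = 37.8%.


Result: 1.181

Derivation:
First compute the plasticity index:
PI = LL - PL = 55.5 - 37.8 = 17.7
Then compute the liquidity index:
LI = (w - PL) / PI
LI = (58.7 - 37.8) / 17.7
LI = 1.181


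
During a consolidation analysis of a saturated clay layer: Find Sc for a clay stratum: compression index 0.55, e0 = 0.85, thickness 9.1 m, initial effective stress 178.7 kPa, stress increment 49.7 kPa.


Result: 0.2883 m

Derivation:
Using Sc = Cc * H / (1 + e0) * log10((sigma0 + delta_sigma) / sigma0)
Stress ratio = (178.7 + 49.7) / 178.7 = 1.27812
log10(1.27812) = 0.106572
Cc * H / (1 + e0) = 0.55 * 9.1 / (1 + 0.85) = 2.70541
Sc = 2.70541 * 0.106572
Sc = 0.2883 m


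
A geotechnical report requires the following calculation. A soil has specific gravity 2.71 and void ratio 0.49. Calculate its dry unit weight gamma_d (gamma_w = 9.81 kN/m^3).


Using gamma_d = Gs * gamma_w / (1 + e)
gamma_d = 2.71 * 9.81 / (1 + 0.49)
gamma_d = 2.71 * 9.81 / 1.49
gamma_d = 17.842 kN/m^3


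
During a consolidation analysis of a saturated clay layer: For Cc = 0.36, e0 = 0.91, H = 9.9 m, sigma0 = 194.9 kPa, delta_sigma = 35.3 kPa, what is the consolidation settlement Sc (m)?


Result: 0.1349 m

Derivation:
Using Sc = Cc * H / (1 + e0) * log10((sigma0 + delta_sigma) / sigma0)
Stress ratio = (194.9 + 35.3) / 194.9 = 1.18112
log10(1.18112) = 0.0722935
Cc * H / (1 + e0) = 0.36 * 9.9 / (1 + 0.91) = 1.86597
Sc = 1.86597 * 0.0722935
Sc = 0.1349 m


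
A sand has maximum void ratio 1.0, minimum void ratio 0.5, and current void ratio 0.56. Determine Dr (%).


Using Dr = (e_max - e) / (e_max - e_min) * 100
e_max - e = 1.0 - 0.56 = 0.44
e_max - e_min = 1.0 - 0.5 = 0.5
Dr = 0.44 / 0.5 * 100
Dr = 88.0 %


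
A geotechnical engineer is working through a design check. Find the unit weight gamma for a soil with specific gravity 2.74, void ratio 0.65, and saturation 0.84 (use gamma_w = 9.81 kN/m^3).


Using gamma = gamma_w * (Gs + S*e) / (1 + e)
Numerator: Gs + S*e = 2.74 + 0.84*0.65 = 3.286
Denominator: 1 + e = 1 + 0.65 = 1.65
gamma = 9.81 * 3.286 / 1.65
gamma = 19.537 kN/m^3


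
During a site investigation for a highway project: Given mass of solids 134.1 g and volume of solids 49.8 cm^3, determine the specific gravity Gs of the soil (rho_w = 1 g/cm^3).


Using Gs = m_s / (V_s * rho_w)
Since rho_w = 1 g/cm^3:
Gs = 134.1 / 49.8
Gs = 2.693


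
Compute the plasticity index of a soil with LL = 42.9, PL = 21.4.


Using PI = LL - PL
PI = 42.9 - 21.4
PI = 21.5


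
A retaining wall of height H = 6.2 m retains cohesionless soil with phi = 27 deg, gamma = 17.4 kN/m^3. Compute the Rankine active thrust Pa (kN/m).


Compute active earth pressure coefficient:
Ka = tan^2(45 - phi/2) = tan^2(31.5) = 0.375525
Compute active force:
Pa = 0.5 * Ka * gamma * H^2
Pa = 0.5 * 0.375525 * 17.4 * 6.2^2
Pa = 125.59 kN/m


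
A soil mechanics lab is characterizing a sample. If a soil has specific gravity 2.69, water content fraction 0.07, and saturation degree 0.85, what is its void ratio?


Using the relation e = Gs * w / S
e = 2.69 * 0.07 / 0.85
e = 0.2215


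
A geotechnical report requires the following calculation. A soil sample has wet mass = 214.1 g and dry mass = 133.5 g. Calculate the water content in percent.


Using w = (m_wet - m_dry) / m_dry * 100
m_wet - m_dry = 214.1 - 133.5 = 80.6 g
w = 80.6 / 133.5 * 100
w = 60.37 %


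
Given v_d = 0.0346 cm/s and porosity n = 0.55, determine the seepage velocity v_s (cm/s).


Using v_s = v_d / n
v_s = 0.0346 / 0.55
v_s = 0.06291 cm/s


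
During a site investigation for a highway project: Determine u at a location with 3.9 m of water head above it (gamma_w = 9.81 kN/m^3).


Result: 38.26 kPa

Derivation:
Using u = gamma_w * h_w
u = 9.81 * 3.9
u = 38.26 kPa


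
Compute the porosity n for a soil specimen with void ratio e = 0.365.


Using the relation n = e / (1 + e)
n = 0.365 / (1 + 0.365)
n = 0.365 / 1.365
n = 0.2674


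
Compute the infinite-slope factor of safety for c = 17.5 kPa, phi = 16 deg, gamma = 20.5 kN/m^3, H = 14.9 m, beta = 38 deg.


Using Fs = c / (gamma*H*sin(beta)*cos(beta)) + tan(phi)/tan(beta)
Cohesion contribution = 17.5 / (20.5*14.9*sin(38)*cos(38))
Cohesion contribution = 0.118093
Friction contribution = tan(16)/tan(38) = 0.367017
Fs = 0.118093 + 0.367017
Fs = 0.485


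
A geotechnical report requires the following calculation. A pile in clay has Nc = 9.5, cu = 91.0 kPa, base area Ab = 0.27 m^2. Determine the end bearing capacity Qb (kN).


Result: 233.42 kN

Derivation:
Using Qb = Nc * cu * Ab
Qb = 9.5 * 91.0 * 0.27
Qb = 233.42 kN


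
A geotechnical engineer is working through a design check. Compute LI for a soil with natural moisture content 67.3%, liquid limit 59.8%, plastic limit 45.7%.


First compute the plasticity index:
PI = LL - PL = 59.8 - 45.7 = 14.1
Then compute the liquidity index:
LI = (w - PL) / PI
LI = (67.3 - 45.7) / 14.1
LI = 1.532


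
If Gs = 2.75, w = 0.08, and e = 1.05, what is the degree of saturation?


Using S = Gs * w / e
S = 2.75 * 0.08 / 1.05
S = 0.2095


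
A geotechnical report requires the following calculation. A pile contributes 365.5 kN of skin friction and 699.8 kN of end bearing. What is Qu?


Using Qu = Qf + Qb
Qu = 365.5 + 699.8
Qu = 1065.3 kN


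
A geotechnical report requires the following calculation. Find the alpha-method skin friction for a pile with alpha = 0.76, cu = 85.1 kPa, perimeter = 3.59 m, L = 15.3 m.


Result: 3552.46 kN

Derivation:
Using Qs = alpha * cu * perimeter * L
Qs = 0.76 * 85.1 * 3.59 * 15.3
Qs = 3552.46 kN


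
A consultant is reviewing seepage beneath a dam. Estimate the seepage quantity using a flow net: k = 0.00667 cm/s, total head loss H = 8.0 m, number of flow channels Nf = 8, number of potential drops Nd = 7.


Result: 0.0006098 m^3/s per m

Derivation:
Convert k to m/s for unit consistency with H:
k = 0.00667 cm/s = 0.00667 / 100 m/s = 6.67e-05 m/s
Using q = k * H * Nf / Nd
Nf / Nd = 8 / 7 = 1.1429
q = 6.67e-05 * 8.0 * 1.1429
q = 0.0006098 m^3/s per m


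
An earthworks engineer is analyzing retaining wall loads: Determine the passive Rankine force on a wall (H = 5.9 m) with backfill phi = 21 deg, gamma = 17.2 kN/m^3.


Compute passive earth pressure coefficient:
Kp = tan^2(45 + phi/2) = tan^2(55.5) = 2.117051
Compute passive force:
Pp = 0.5 * Kp * gamma * H^2
Pp = 0.5 * 2.117051 * 17.2 * 5.9^2
Pp = 633.77 kN/m


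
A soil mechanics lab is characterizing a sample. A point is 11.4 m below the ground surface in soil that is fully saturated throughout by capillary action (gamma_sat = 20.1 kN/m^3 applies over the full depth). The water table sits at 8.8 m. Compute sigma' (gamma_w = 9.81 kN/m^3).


Total stress = gamma_sat * depth
sigma = 20.1 * 11.4 = 229.14 kPa
Pore water pressure u = gamma_w * (depth - d_wt)
u = 9.81 * (11.4 - 8.8) = 25.506 kPa
Effective stress = sigma - u
sigma' = 229.14 - 25.506 = 203.63 kPa


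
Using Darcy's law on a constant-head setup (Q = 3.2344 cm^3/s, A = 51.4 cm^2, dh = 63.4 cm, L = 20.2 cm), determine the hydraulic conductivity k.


Compute hydraulic gradient:
i = dh / L = 63.4 / 20.2 = 3.13861
Then apply Darcy's law:
k = Q / (A * i)
k = 3.2344 / (51.4 * 3.13861)
k = 3.2344 / 161.325
k = 0.020049 cm/s


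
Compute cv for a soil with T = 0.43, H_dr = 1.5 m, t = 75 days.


Result: 0.0129 m^2/day

Derivation:
Using cv = T * H_dr^2 / t
H_dr^2 = 1.5^2 = 2.25
cv = 0.43 * 2.25 / 75
cv = 0.0129 m^2/day


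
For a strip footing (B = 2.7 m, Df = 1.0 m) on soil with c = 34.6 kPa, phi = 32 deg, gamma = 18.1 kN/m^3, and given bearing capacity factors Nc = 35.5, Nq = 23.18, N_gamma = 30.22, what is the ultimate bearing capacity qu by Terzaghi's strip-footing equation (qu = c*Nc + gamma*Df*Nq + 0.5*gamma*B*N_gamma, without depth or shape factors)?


Compute qu = c*Nc + gamma*Df*Nq + 0.5*gamma*B*N_gamma
Term 1: 34.6 * 35.5 = 1228.3
Term 2: 18.1 * 1.0 * 23.18 = 419.558
Term 3: 0.5 * 18.1 * 2.7 * 30.22 = 738.4257
qu = 1228.3 + 419.558 + 738.4257
qu = 2386.28 kPa


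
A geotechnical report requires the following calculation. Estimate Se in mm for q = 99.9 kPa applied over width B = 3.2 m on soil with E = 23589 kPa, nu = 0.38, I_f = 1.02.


Result: 11.827 mm

Derivation:
Using Se = q * B * (1 - nu^2) * I_f / E
1 - nu^2 = 1 - 0.38^2 = 0.8556
Se = 99.9 * 3.2 * 0.8556 * 1.02 / 23589
Se = 0.011827 m
Convert to mm: Se = 0.011827 * 1000 = 11.827 mm


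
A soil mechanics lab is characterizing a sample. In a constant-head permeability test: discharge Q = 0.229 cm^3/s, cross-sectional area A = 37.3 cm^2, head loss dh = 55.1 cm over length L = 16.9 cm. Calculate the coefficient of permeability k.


Compute hydraulic gradient:
i = dh / L = 55.1 / 16.9 = 3.26036
Then apply Darcy's law:
k = Q / (A * i)
k = 0.229 / (37.3 * 3.26036)
k = 0.229 / 121.611
k = 0.001883 cm/s


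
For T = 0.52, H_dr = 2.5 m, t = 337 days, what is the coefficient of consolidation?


Using cv = T * H_dr^2 / t
H_dr^2 = 2.5^2 = 6.25
cv = 0.52 * 6.25 / 337
cv = 0.00964 m^2/day


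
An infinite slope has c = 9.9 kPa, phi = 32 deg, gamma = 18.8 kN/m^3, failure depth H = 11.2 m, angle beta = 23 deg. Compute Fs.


Using Fs = c / (gamma*H*sin(beta)*cos(beta)) + tan(phi)/tan(beta)
Cohesion contribution = 9.9 / (18.8*11.2*sin(23)*cos(23))
Cohesion contribution = 0.130724
Friction contribution = tan(32)/tan(23) = 1.4721
Fs = 0.130724 + 1.4721
Fs = 1.603


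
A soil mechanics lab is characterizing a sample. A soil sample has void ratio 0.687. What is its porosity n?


Using the relation n = e / (1 + e)
n = 0.687 / (1 + 0.687)
n = 0.687 / 1.687
n = 0.4072


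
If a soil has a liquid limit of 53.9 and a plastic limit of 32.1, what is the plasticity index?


Using PI = LL - PL
PI = 53.9 - 32.1
PI = 21.8


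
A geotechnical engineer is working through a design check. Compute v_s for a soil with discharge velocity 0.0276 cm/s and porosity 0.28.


Using v_s = v_d / n
v_s = 0.0276 / 0.28
v_s = 0.09857 cm/s


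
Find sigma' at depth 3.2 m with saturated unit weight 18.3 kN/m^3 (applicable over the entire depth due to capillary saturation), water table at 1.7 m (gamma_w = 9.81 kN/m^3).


Total stress = gamma_sat * depth
sigma = 18.3 * 3.2 = 58.56 kPa
Pore water pressure u = gamma_w * (depth - d_wt)
u = 9.81 * (3.2 - 1.7) = 14.715 kPa
Effective stress = sigma - u
sigma' = 58.56 - 14.715 = 43.85 kPa


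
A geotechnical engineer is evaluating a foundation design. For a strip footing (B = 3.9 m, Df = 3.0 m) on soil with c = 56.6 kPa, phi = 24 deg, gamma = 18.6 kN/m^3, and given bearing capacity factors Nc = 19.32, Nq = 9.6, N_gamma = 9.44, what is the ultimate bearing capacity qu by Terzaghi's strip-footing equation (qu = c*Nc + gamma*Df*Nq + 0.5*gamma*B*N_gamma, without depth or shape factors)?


Result: 1971.58 kPa

Derivation:
Compute qu = c*Nc + gamma*Df*Nq + 0.5*gamma*B*N_gamma
Term 1: 56.6 * 19.32 = 1093.512
Term 2: 18.6 * 3.0 * 9.6 = 535.68
Term 3: 0.5 * 18.6 * 3.9 * 9.44 = 342.3888
qu = 1093.512 + 535.68 + 342.3888
qu = 1971.58 kPa


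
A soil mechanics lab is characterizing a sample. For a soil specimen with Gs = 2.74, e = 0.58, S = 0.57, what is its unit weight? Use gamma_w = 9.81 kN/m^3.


Using gamma = gamma_w * (Gs + S*e) / (1 + e)
Numerator: Gs + S*e = 2.74 + 0.57*0.58 = 3.0706
Denominator: 1 + e = 1 + 0.58 = 1.58
gamma = 9.81 * 3.0706 / 1.58
gamma = 19.065 kN/m^3


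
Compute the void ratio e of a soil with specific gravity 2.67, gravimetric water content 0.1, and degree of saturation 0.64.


Using the relation e = Gs * w / S
e = 2.67 * 0.1 / 0.64
e = 0.4172


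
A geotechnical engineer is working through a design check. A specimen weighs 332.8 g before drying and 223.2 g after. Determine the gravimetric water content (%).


Using w = (m_wet - m_dry) / m_dry * 100
m_wet - m_dry = 332.8 - 223.2 = 109.6 g
w = 109.6 / 223.2 * 100
w = 49.1 %


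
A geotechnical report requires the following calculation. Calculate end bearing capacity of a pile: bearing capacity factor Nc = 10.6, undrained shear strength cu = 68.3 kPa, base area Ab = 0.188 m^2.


Result: 136.11 kN

Derivation:
Using Qb = Nc * cu * Ab
Qb = 10.6 * 68.3 * 0.188
Qb = 136.11 kN


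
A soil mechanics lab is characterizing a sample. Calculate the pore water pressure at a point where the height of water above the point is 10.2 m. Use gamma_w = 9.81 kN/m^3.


Result: 100.06 kPa

Derivation:
Using u = gamma_w * h_w
u = 9.81 * 10.2
u = 100.06 kPa


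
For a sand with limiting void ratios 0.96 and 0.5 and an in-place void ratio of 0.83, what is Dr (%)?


Using Dr = (e_max - e) / (e_max - e_min) * 100
e_max - e = 0.96 - 0.83 = 0.13
e_max - e_min = 0.96 - 0.5 = 0.46
Dr = 0.13 / 0.46 * 100
Dr = 28.26 %


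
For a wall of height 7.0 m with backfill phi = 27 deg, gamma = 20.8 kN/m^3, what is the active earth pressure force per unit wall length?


Compute active earth pressure coefficient:
Ka = tan^2(45 - phi/2) = tan^2(31.5) = 0.375525
Compute active force:
Pa = 0.5 * Ka * gamma * H^2
Pa = 0.5 * 0.375525 * 20.8 * 7.0^2
Pa = 191.37 kN/m


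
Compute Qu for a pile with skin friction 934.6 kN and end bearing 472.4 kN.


Result: 1407.0 kN

Derivation:
Using Qu = Qf + Qb
Qu = 934.6 + 472.4
Qu = 1407.0 kN


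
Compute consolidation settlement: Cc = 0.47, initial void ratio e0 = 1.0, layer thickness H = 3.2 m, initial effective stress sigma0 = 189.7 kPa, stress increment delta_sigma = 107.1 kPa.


Using Sc = Cc * H / (1 + e0) * log10((sigma0 + delta_sigma) / sigma0)
Stress ratio = (189.7 + 107.1) / 189.7 = 1.56458
log10(1.56458) = 0.194397
Cc * H / (1 + e0) = 0.47 * 3.2 / (1 + 1.0) = 0.752
Sc = 0.752 * 0.194397
Sc = 0.1462 m


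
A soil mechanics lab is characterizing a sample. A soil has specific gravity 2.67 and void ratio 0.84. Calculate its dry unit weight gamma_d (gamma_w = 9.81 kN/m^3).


Using gamma_d = Gs * gamma_w / (1 + e)
gamma_d = 2.67 * 9.81 / (1 + 0.84)
gamma_d = 2.67 * 9.81 / 1.84
gamma_d = 14.235 kN/m^3


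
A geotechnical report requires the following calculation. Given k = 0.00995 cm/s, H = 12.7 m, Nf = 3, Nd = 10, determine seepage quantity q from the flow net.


Convert k to m/s for unit consistency with H:
k = 0.00995 cm/s = 0.00995 / 100 m/s = 9.95e-05 m/s
Using q = k * H * Nf / Nd
Nf / Nd = 3 / 10 = 0.3
q = 9.95e-05 * 12.7 * 0.3
q = 0.0003791 m^3/s per m


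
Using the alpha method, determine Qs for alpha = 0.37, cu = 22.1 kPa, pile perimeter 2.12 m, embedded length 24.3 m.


Using Qs = alpha * cu * perimeter * L
Qs = 0.37 * 22.1 * 2.12 * 24.3
Qs = 421.25 kN


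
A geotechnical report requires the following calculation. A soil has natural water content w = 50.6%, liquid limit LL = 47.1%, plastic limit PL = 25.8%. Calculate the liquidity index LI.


First compute the plasticity index:
PI = LL - PL = 47.1 - 25.8 = 21.3
Then compute the liquidity index:
LI = (w - PL) / PI
LI = (50.6 - 25.8) / 21.3
LI = 1.164


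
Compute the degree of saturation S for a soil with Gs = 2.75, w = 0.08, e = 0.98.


Using S = Gs * w / e
S = 2.75 * 0.08 / 0.98
S = 0.2245


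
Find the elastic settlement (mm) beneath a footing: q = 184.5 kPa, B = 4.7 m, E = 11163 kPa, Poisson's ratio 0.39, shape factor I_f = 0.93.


Using Se = q * B * (1 - nu^2) * I_f / E
1 - nu^2 = 1 - 0.39^2 = 0.8479
Se = 184.5 * 4.7 * 0.8479 * 0.93 / 11163
Se = 0.061255 m
Convert to mm: Se = 0.061255 * 1000 = 61.255 mm


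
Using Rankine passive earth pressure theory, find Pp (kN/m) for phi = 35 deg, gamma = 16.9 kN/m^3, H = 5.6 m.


Result: 977.87 kN/m

Derivation:
Compute passive earth pressure coefficient:
Kp = tan^2(45 + phi/2) = tan^2(62.5) = 3.690172
Compute passive force:
Pp = 0.5 * Kp * gamma * H^2
Pp = 0.5 * 3.690172 * 16.9 * 5.6^2
Pp = 977.87 kN/m


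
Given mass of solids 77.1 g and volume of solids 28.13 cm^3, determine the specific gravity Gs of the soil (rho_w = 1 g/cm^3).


Using Gs = m_s / (V_s * rho_w)
Since rho_w = 1 g/cm^3:
Gs = 77.1 / 28.13
Gs = 2.741


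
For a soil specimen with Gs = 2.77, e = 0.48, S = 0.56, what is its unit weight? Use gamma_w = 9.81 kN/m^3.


Result: 20.142 kN/m^3

Derivation:
Using gamma = gamma_w * (Gs + S*e) / (1 + e)
Numerator: Gs + S*e = 2.77 + 0.56*0.48 = 3.0388
Denominator: 1 + e = 1 + 0.48 = 1.48
gamma = 9.81 * 3.0388 / 1.48
gamma = 20.142 kN/m^3


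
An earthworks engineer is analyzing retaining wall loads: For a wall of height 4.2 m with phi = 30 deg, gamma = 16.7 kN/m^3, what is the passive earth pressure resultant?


Compute passive earth pressure coefficient:
Kp = tan^2(45 + phi/2) = tan^2(60.0) = 3
Compute passive force:
Pp = 0.5 * Kp * gamma * H^2
Pp = 0.5 * 3 * 16.7 * 4.2^2
Pp = 441.88 kN/m


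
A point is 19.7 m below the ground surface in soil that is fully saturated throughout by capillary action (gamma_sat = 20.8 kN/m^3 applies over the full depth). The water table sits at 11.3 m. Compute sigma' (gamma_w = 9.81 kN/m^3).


Result: 327.36 kPa

Derivation:
Total stress = gamma_sat * depth
sigma = 20.8 * 19.7 = 409.76 kPa
Pore water pressure u = gamma_w * (depth - d_wt)
u = 9.81 * (19.7 - 11.3) = 82.404 kPa
Effective stress = sigma - u
sigma' = 409.76 - 82.404 = 327.36 kPa


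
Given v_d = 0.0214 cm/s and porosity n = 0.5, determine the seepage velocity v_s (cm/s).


Using v_s = v_d / n
v_s = 0.0214 / 0.5
v_s = 0.0428 cm/s


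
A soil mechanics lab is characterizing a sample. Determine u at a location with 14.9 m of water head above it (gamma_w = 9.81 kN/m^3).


Using u = gamma_w * h_w
u = 9.81 * 14.9
u = 146.17 kPa


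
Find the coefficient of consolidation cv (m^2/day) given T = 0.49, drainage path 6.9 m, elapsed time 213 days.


Using cv = T * H_dr^2 / t
H_dr^2 = 6.9^2 = 47.61
cv = 0.49 * 47.61 / 213
cv = 0.10953 m^2/day


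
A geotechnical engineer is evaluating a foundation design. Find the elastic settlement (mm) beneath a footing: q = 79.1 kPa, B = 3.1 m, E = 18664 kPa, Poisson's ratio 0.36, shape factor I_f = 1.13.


Result: 12.922 mm

Derivation:
Using Se = q * B * (1 - nu^2) * I_f / E
1 - nu^2 = 1 - 0.36^2 = 0.8704
Se = 79.1 * 3.1 * 0.8704 * 1.13 / 18664
Se = 0.012922 m
Convert to mm: Se = 0.012922 * 1000 = 12.922 mm


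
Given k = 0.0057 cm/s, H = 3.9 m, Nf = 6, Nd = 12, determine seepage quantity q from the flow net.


Convert k to m/s for unit consistency with H:
k = 0.0057 cm/s = 0.0057 / 100 m/s = 5.7e-05 m/s
Using q = k * H * Nf / Nd
Nf / Nd = 6 / 12 = 0.5
q = 5.7e-05 * 3.9 * 0.5
q = 0.0001112 m^3/s per m


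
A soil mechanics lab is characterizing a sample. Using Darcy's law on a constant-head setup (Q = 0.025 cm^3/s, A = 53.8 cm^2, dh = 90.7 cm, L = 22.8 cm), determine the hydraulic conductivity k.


Compute hydraulic gradient:
i = dh / L = 90.7 / 22.8 = 3.97807
Then apply Darcy's law:
k = Q / (A * i)
k = 0.025 / (53.8 * 3.97807)
k = 0.025 / 214.02
k = 0.000117 cm/s


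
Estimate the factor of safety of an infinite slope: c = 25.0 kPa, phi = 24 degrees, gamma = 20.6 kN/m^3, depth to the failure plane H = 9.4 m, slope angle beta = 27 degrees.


Result: 1.193

Derivation:
Using Fs = c / (gamma*H*sin(beta)*cos(beta)) + tan(phi)/tan(beta)
Cohesion contribution = 25.0 / (20.6*9.4*sin(27)*cos(27))
Cohesion contribution = 0.319166
Friction contribution = tan(24)/tan(27) = 0.87381
Fs = 0.319166 + 0.87381
Fs = 1.193


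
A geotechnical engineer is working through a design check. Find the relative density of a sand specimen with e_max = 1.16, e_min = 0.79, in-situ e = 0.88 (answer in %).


Result: 75.68 %

Derivation:
Using Dr = (e_max - e) / (e_max - e_min) * 100
e_max - e = 1.16 - 0.88 = 0.28
e_max - e_min = 1.16 - 0.79 = 0.37
Dr = 0.28 / 0.37 * 100
Dr = 75.68 %


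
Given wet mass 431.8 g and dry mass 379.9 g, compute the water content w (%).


Using w = (m_wet - m_dry) / m_dry * 100
m_wet - m_dry = 431.8 - 379.9 = 51.9 g
w = 51.9 / 379.9 * 100
w = 13.66 %


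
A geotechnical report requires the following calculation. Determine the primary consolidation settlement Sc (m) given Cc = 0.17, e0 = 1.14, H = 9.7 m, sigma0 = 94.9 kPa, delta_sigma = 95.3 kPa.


Using Sc = Cc * H / (1 + e0) * log10((sigma0 + delta_sigma) / sigma0)
Stress ratio = (94.9 + 95.3) / 94.9 = 2.00421
log10(2.00421) = 0.301944
Cc * H / (1 + e0) = 0.17 * 9.7 / (1 + 1.14) = 0.770561
Sc = 0.770561 * 0.301944
Sc = 0.2327 m


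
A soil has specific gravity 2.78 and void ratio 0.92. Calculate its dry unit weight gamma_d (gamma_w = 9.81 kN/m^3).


Using gamma_d = Gs * gamma_w / (1 + e)
gamma_d = 2.78 * 9.81 / (1 + 0.92)
gamma_d = 2.78 * 9.81 / 1.92
gamma_d = 14.204 kN/m^3


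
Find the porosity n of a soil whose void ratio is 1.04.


Result: 0.5098

Derivation:
Using the relation n = e / (1 + e)
n = 1.04 / (1 + 1.04)
n = 1.04 / 2.04
n = 0.5098


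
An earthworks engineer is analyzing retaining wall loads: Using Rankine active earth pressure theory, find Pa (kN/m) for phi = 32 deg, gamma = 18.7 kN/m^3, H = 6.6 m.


Compute active earth pressure coefficient:
Ka = tan^2(45 - phi/2) = tan^2(29.0) = 0.307259
Compute active force:
Pa = 0.5 * Ka * gamma * H^2
Pa = 0.5 * 0.307259 * 18.7 * 6.6^2
Pa = 125.14 kN/m


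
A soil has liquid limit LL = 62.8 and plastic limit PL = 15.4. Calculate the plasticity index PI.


Result: 47.4

Derivation:
Using PI = LL - PL
PI = 62.8 - 15.4
PI = 47.4


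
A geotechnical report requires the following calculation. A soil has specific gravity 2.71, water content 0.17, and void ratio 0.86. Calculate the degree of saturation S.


Using S = Gs * w / e
S = 2.71 * 0.17 / 0.86
S = 0.5357


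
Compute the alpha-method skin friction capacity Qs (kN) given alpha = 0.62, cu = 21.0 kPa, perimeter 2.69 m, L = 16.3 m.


Result: 570.89 kN

Derivation:
Using Qs = alpha * cu * perimeter * L
Qs = 0.62 * 21.0 * 2.69 * 16.3
Qs = 570.89 kN


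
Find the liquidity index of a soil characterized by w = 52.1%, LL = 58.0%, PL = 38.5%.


Result: 0.697

Derivation:
First compute the plasticity index:
PI = LL - PL = 58.0 - 38.5 = 19.5
Then compute the liquidity index:
LI = (w - PL) / PI
LI = (52.1 - 38.5) / 19.5
LI = 0.697


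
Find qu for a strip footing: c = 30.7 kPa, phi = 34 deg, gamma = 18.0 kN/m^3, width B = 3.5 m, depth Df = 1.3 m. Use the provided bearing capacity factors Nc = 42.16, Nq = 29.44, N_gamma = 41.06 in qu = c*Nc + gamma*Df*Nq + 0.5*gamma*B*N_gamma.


Compute qu = c*Nc + gamma*Df*Nq + 0.5*gamma*B*N_gamma
Term 1: 30.7 * 42.16 = 1294.312
Term 2: 18.0 * 1.3 * 29.44 = 688.896
Term 3: 0.5 * 18.0 * 3.5 * 41.06 = 1293.39
qu = 1294.312 + 688.896 + 1293.39
qu = 3276.6 kPa


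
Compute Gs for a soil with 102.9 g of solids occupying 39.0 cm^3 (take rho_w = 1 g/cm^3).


Using Gs = m_s / (V_s * rho_w)
Since rho_w = 1 g/cm^3:
Gs = 102.9 / 39.0
Gs = 2.638


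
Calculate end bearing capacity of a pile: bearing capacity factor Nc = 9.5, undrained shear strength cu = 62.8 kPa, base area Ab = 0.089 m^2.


Result: 53.1 kN

Derivation:
Using Qb = Nc * cu * Ab
Qb = 9.5 * 62.8 * 0.089
Qb = 53.1 kN


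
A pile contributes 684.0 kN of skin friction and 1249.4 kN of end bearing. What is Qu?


Using Qu = Qf + Qb
Qu = 684.0 + 1249.4
Qu = 1933.4 kN


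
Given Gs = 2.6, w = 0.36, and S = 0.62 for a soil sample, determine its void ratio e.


Using the relation e = Gs * w / S
e = 2.6 * 0.36 / 0.62
e = 1.5097


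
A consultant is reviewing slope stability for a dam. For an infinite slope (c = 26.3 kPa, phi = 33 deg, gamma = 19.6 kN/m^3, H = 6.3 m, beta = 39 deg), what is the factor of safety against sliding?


Using Fs = c / (gamma*H*sin(beta)*cos(beta)) + tan(phi)/tan(beta)
Cohesion contribution = 26.3 / (19.6*6.3*sin(39)*cos(39))
Cohesion contribution = 0.435497
Friction contribution = tan(33)/tan(39) = 0.801952
Fs = 0.435497 + 0.801952
Fs = 1.237


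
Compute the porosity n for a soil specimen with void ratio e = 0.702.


Result: 0.4125

Derivation:
Using the relation n = e / (1 + e)
n = 0.702 / (1 + 0.702)
n = 0.702 / 1.702
n = 0.4125


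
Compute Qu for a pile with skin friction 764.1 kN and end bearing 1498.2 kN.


Using Qu = Qf + Qb
Qu = 764.1 + 1498.2
Qu = 2262.3 kN


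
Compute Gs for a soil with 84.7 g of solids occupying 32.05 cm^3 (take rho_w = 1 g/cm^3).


Using Gs = m_s / (V_s * rho_w)
Since rho_w = 1 g/cm^3:
Gs = 84.7 / 32.05
Gs = 2.643


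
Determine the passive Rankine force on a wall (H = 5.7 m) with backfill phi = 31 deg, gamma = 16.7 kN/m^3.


Compute passive earth pressure coefficient:
Kp = tan^2(45 + phi/2) = tan^2(60.5) = 3.124035
Compute passive force:
Pp = 0.5 * Kp * gamma * H^2
Pp = 0.5 * 3.124035 * 16.7 * 5.7^2
Pp = 847.52 kN/m


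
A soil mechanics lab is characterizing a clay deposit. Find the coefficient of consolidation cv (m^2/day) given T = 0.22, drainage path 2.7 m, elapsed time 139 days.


Using cv = T * H_dr^2 / t
H_dr^2 = 2.7^2 = 7.29
cv = 0.22 * 7.29 / 139
cv = 0.01154 m^2/day


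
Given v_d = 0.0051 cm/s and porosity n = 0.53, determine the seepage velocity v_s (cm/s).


Using v_s = v_d / n
v_s = 0.0051 / 0.53
v_s = 0.00962 cm/s


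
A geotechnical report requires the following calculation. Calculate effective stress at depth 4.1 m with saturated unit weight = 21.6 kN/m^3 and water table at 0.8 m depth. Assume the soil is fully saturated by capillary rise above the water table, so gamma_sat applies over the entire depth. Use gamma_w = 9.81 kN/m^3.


Total stress = gamma_sat * depth
sigma = 21.6 * 4.1 = 88.56 kPa
Pore water pressure u = gamma_w * (depth - d_wt)
u = 9.81 * (4.1 - 0.8) = 32.373 kPa
Effective stress = sigma - u
sigma' = 88.56 - 32.373 = 56.19 kPa


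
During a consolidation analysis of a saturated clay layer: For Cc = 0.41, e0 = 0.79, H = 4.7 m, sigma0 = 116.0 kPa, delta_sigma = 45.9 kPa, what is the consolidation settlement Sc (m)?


Using Sc = Cc * H / (1 + e0) * log10((sigma0 + delta_sigma) / sigma0)
Stress ratio = (116.0 + 45.9) / 116.0 = 1.39569
log10(1.39569) = 0.144789
Cc * H / (1 + e0) = 0.41 * 4.7 / (1 + 0.79) = 1.07654
Sc = 1.07654 * 0.144789
Sc = 0.1559 m


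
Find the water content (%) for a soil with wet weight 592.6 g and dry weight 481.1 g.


Using w = (m_wet - m_dry) / m_dry * 100
m_wet - m_dry = 592.6 - 481.1 = 111.5 g
w = 111.5 / 481.1 * 100
w = 23.18 %


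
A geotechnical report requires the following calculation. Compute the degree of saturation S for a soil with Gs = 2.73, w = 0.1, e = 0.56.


Result: 0.4875

Derivation:
Using S = Gs * w / e
S = 2.73 * 0.1 / 0.56
S = 0.4875


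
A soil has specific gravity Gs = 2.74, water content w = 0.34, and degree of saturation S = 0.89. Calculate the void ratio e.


Result: 1.0467

Derivation:
Using the relation e = Gs * w / S
e = 2.74 * 0.34 / 0.89
e = 1.0467


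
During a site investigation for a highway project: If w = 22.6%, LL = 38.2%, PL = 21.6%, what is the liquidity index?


First compute the plasticity index:
PI = LL - PL = 38.2 - 21.6 = 16.6
Then compute the liquidity index:
LI = (w - PL) / PI
LI = (22.6 - 21.6) / 16.6
LI = 0.06


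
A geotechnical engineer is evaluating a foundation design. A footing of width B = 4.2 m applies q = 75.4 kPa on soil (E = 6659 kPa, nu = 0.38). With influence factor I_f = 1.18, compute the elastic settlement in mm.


Using Se = q * B * (1 - nu^2) * I_f / E
1 - nu^2 = 1 - 0.38^2 = 0.8556
Se = 75.4 * 4.2 * 0.8556 * 1.18 / 6659
Se = 0.048014 m
Convert to mm: Se = 0.048014 * 1000 = 48.014 mm


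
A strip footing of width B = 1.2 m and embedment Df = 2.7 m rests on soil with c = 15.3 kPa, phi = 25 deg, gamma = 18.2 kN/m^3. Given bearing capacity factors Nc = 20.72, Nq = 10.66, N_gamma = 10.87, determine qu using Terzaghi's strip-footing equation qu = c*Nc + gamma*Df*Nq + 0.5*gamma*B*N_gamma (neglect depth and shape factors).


Result: 959.55 kPa

Derivation:
Compute qu = c*Nc + gamma*Df*Nq + 0.5*gamma*B*N_gamma
Term 1: 15.3 * 20.72 = 317.016
Term 2: 18.2 * 2.7 * 10.66 = 523.8324
Term 3: 0.5 * 18.2 * 1.2 * 10.87 = 118.7004
qu = 317.016 + 523.8324 + 118.7004
qu = 959.55 kPa


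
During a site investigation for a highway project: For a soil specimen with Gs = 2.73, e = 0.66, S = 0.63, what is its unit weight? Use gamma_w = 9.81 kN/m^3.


Using gamma = gamma_w * (Gs + S*e) / (1 + e)
Numerator: Gs + S*e = 2.73 + 0.63*0.66 = 3.1458
Denominator: 1 + e = 1 + 0.66 = 1.66
gamma = 9.81 * 3.1458 / 1.66
gamma = 18.591 kN/m^3


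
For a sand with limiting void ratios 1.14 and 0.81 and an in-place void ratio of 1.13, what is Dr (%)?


Result: 3.03 %

Derivation:
Using Dr = (e_max - e) / (e_max - e_min) * 100
e_max - e = 1.14 - 1.13 = 0.01
e_max - e_min = 1.14 - 0.81 = 0.33
Dr = 0.01 / 0.33 * 100
Dr = 3.03 %


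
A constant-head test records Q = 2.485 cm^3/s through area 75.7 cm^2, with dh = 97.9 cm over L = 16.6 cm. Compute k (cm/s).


Result: 0.005566 cm/s

Derivation:
Compute hydraulic gradient:
i = dh / L = 97.9 / 16.6 = 5.89759
Then apply Darcy's law:
k = Q / (A * i)
k = 2.485 / (75.7 * 5.89759)
k = 2.485 / 446.448
k = 0.005566 cm/s


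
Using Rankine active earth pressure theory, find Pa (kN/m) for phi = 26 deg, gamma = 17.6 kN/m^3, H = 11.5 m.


Compute active earth pressure coefficient:
Ka = tan^2(45 - phi/2) = tan^2(32.0) = 0.390462
Compute active force:
Pa = 0.5 * Ka * gamma * H^2
Pa = 0.5 * 0.390462 * 17.6 * 11.5^2
Pa = 454.42 kN/m


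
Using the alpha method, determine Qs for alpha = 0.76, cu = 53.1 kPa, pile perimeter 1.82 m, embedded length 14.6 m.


Result: 1072.34 kN

Derivation:
Using Qs = alpha * cu * perimeter * L
Qs = 0.76 * 53.1 * 1.82 * 14.6
Qs = 1072.34 kN


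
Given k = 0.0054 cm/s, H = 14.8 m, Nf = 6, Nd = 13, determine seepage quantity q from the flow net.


Result: 0.0003689 m^3/s per m

Derivation:
Convert k to m/s for unit consistency with H:
k = 0.0054 cm/s = 0.0054 / 100 m/s = 5.4e-05 m/s
Using q = k * H * Nf / Nd
Nf / Nd = 6 / 13 = 0.4615
q = 5.4e-05 * 14.8 * 0.4615
q = 0.0003689 m^3/s per m


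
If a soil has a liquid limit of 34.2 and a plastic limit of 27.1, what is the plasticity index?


Result: 7.1

Derivation:
Using PI = LL - PL
PI = 34.2 - 27.1
PI = 7.1


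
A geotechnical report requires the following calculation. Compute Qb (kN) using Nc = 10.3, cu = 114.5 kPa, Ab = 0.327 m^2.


Result: 385.65 kN

Derivation:
Using Qb = Nc * cu * Ab
Qb = 10.3 * 114.5 * 0.327
Qb = 385.65 kN


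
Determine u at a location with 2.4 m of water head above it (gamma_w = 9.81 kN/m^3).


Using u = gamma_w * h_w
u = 9.81 * 2.4
u = 23.54 kPa


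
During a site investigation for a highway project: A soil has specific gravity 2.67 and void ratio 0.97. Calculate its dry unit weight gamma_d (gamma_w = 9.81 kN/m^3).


Result: 13.296 kN/m^3

Derivation:
Using gamma_d = Gs * gamma_w / (1 + e)
gamma_d = 2.67 * 9.81 / (1 + 0.97)
gamma_d = 2.67 * 9.81 / 1.97
gamma_d = 13.296 kN/m^3


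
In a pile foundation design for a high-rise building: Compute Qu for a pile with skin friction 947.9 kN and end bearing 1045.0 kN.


Result: 1992.9 kN

Derivation:
Using Qu = Qf + Qb
Qu = 947.9 + 1045.0
Qu = 1992.9 kN


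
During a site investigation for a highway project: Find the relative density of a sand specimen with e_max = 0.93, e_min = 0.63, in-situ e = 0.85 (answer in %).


Using Dr = (e_max - e) / (e_max - e_min) * 100
e_max - e = 0.93 - 0.85 = 0.08
e_max - e_min = 0.93 - 0.63 = 0.3
Dr = 0.08 / 0.3 * 100
Dr = 26.67 %


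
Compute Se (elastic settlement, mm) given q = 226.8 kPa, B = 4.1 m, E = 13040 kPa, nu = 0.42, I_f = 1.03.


Using Se = q * B * (1 - nu^2) * I_f / E
1 - nu^2 = 1 - 0.42^2 = 0.8236
Se = 226.8 * 4.1 * 0.8236 * 1.03 / 13040
Se = 0.060493 m
Convert to mm: Se = 0.060493 * 1000 = 60.493 mm


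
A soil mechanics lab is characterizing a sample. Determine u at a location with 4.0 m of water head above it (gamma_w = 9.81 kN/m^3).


Using u = gamma_w * h_w
u = 9.81 * 4.0
u = 39.24 kPa


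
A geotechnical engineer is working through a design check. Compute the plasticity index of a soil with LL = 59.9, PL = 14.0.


Using PI = LL - PL
PI = 59.9 - 14.0
PI = 45.9


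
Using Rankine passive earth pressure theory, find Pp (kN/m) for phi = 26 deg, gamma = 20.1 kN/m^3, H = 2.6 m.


Compute passive earth pressure coefficient:
Kp = tan^2(45 + phi/2) = tan^2(58.0) = 2.561071
Compute passive force:
Pp = 0.5 * Kp * gamma * H^2
Pp = 0.5 * 2.561071 * 20.1 * 2.6^2
Pp = 173.99 kN/m


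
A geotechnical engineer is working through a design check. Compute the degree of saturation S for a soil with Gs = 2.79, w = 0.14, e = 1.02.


Using S = Gs * w / e
S = 2.79 * 0.14 / 1.02
S = 0.3829


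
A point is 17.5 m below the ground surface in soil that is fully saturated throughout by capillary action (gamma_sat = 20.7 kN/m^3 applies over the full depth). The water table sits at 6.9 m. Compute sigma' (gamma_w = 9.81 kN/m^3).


Total stress = gamma_sat * depth
sigma = 20.7 * 17.5 = 362.25 kPa
Pore water pressure u = gamma_w * (depth - d_wt)
u = 9.81 * (17.5 - 6.9) = 103.986 kPa
Effective stress = sigma - u
sigma' = 362.25 - 103.986 = 258.26 kPa


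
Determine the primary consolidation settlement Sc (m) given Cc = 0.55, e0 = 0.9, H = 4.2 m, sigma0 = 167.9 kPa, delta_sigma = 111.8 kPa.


Result: 0.2695 m

Derivation:
Using Sc = Cc * H / (1 + e0) * log10((sigma0 + delta_sigma) / sigma0)
Stress ratio = (167.9 + 111.8) / 167.9 = 1.66587
log10(1.66587) = 0.221642
Cc * H / (1 + e0) = 0.55 * 4.2 / (1 + 0.9) = 1.21579
Sc = 1.21579 * 0.221642
Sc = 0.2695 m


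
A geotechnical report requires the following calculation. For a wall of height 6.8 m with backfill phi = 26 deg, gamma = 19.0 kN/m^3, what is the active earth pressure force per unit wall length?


Compute active earth pressure coefficient:
Ka = tan^2(45 - phi/2) = tan^2(32.0) = 0.390462
Compute active force:
Pa = 0.5 * Ka * gamma * H^2
Pa = 0.5 * 0.390462 * 19.0 * 6.8^2
Pa = 171.52 kN/m


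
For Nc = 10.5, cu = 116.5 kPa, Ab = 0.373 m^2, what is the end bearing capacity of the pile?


Result: 456.27 kN

Derivation:
Using Qb = Nc * cu * Ab
Qb = 10.5 * 116.5 * 0.373
Qb = 456.27 kN


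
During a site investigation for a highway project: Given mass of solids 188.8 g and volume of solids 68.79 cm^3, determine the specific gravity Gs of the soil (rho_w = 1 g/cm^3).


Result: 2.745

Derivation:
Using Gs = m_s / (V_s * rho_w)
Since rho_w = 1 g/cm^3:
Gs = 188.8 / 68.79
Gs = 2.745


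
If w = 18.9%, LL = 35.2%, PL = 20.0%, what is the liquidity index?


First compute the plasticity index:
PI = LL - PL = 35.2 - 20.0 = 15.2
Then compute the liquidity index:
LI = (w - PL) / PI
LI = (18.9 - 20.0) / 15.2
LI = -0.072


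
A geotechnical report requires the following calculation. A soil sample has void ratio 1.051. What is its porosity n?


Using the relation n = e / (1 + e)
n = 1.051 / (1 + 1.051)
n = 1.051 / 2.051
n = 0.5124


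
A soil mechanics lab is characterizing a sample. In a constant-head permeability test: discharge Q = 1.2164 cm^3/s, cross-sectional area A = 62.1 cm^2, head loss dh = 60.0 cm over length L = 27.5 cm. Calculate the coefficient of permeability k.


Compute hydraulic gradient:
i = dh / L = 60.0 / 27.5 = 2.18182
Then apply Darcy's law:
k = Q / (A * i)
k = 1.2164 / (62.1 * 2.18182)
k = 1.2164 / 135.491
k = 0.008978 cm/s


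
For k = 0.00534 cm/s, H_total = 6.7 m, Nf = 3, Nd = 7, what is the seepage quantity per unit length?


Result: 0.0001533 m^3/s per m

Derivation:
Convert k to m/s for unit consistency with H:
k = 0.00534 cm/s = 0.00534 / 100 m/s = 5.34e-05 m/s
Using q = k * H * Nf / Nd
Nf / Nd = 3 / 7 = 0.4286
q = 5.34e-05 * 6.7 * 0.4286
q = 0.0001533 m^3/s per m


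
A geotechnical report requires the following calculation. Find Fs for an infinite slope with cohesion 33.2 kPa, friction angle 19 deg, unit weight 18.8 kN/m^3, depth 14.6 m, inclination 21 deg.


Using Fs = c / (gamma*H*sin(beta)*cos(beta)) + tan(phi)/tan(beta)
Cohesion contribution = 33.2 / (18.8*14.6*sin(21)*cos(21))
Cohesion contribution = 0.361532
Friction contribution = tan(19)/tan(21) = 0.897004
Fs = 0.361532 + 0.897004
Fs = 1.259


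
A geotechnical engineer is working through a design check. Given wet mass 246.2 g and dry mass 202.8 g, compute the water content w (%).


Using w = (m_wet - m_dry) / m_dry * 100
m_wet - m_dry = 246.2 - 202.8 = 43.4 g
w = 43.4 / 202.8 * 100
w = 21.4 %


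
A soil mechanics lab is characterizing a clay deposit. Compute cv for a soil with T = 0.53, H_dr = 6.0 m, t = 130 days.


Result: 0.14677 m^2/day

Derivation:
Using cv = T * H_dr^2 / t
H_dr^2 = 6.0^2 = 36.0
cv = 0.53 * 36.0 / 130
cv = 0.14677 m^2/day


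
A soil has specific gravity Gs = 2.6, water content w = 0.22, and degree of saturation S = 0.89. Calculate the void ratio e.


Using the relation e = Gs * w / S
e = 2.6 * 0.22 / 0.89
e = 0.6427


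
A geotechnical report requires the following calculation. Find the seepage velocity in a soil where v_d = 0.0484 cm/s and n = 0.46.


Using v_s = v_d / n
v_s = 0.0484 / 0.46
v_s = 0.10522 cm/s


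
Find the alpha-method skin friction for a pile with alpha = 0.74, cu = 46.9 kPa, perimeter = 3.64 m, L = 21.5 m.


Result: 2716.09 kN

Derivation:
Using Qs = alpha * cu * perimeter * L
Qs = 0.74 * 46.9 * 3.64 * 21.5
Qs = 2716.09 kN


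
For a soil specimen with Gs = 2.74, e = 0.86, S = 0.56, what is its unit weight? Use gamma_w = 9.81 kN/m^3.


Result: 16.991 kN/m^3

Derivation:
Using gamma = gamma_w * (Gs + S*e) / (1 + e)
Numerator: Gs + S*e = 2.74 + 0.56*0.86 = 3.2216
Denominator: 1 + e = 1 + 0.86 = 1.86
gamma = 9.81 * 3.2216 / 1.86
gamma = 16.991 kN/m^3


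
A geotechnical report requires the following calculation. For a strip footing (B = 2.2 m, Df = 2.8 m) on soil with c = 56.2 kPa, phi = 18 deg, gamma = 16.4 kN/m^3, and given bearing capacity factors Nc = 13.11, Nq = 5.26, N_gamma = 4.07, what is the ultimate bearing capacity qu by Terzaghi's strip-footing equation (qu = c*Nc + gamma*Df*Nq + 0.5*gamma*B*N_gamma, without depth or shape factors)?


Compute qu = c*Nc + gamma*Df*Nq + 0.5*gamma*B*N_gamma
Term 1: 56.2 * 13.11 = 736.782
Term 2: 16.4 * 2.8 * 5.26 = 241.5392
Term 3: 0.5 * 16.4 * 2.2 * 4.07 = 73.4228
qu = 736.782 + 241.5392 + 73.4228
qu = 1051.74 kPa


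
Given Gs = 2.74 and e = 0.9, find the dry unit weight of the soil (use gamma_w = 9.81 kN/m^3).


Using gamma_d = Gs * gamma_w / (1 + e)
gamma_d = 2.74 * 9.81 / (1 + 0.9)
gamma_d = 2.74 * 9.81 / 1.9
gamma_d = 14.147 kN/m^3


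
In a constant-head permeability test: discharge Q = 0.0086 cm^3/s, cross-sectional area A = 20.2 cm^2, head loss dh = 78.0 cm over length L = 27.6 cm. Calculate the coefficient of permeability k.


Compute hydraulic gradient:
i = dh / L = 78.0 / 27.6 = 2.82609
Then apply Darcy's law:
k = Q / (A * i)
k = 0.0086 / (20.2 * 2.82609)
k = 0.0086 / 57.087
k = 0.000151 cm/s


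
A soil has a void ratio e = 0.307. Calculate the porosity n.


Using the relation n = e / (1 + e)
n = 0.307 / (1 + 0.307)
n = 0.307 / 1.307
n = 0.2349


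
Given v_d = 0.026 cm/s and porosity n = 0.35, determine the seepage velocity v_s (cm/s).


Using v_s = v_d / n
v_s = 0.026 / 0.35
v_s = 0.07429 cm/s


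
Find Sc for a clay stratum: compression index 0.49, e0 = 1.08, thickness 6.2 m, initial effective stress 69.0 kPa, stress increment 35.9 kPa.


Result: 0.2657 m

Derivation:
Using Sc = Cc * H / (1 + e0) * log10((sigma0 + delta_sigma) / sigma0)
Stress ratio = (69.0 + 35.9) / 69.0 = 1.52029
log10(1.52029) = 0.181926
Cc * H / (1 + e0) = 0.49 * 6.2 / (1 + 1.08) = 1.46058
Sc = 1.46058 * 0.181926
Sc = 0.2657 m


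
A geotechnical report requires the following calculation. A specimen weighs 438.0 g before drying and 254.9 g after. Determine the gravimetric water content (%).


Using w = (m_wet - m_dry) / m_dry * 100
m_wet - m_dry = 438.0 - 254.9 = 183.1 g
w = 183.1 / 254.9 * 100
w = 71.83 %
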